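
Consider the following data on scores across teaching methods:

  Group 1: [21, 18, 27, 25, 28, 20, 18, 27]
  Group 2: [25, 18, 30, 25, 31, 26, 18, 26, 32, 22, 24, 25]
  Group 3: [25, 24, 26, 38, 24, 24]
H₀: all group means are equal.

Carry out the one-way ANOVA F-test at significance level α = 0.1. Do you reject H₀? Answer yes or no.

Group means [23.00, 25.17, 26.83], grand mean 24.885
SSB = Σnᵢ(x̄ᵢ−x̄)² = 52.154; SSW = ΣΣ(x−x̄ᵢ)² = 496.500
MSB = 52.154/2 = 26.0769; MSW = 496.500/23 = 21.5870
F = MSB/MSW = 1.2080
df = (2, 23)
p-value (upper-tail) = 0.31706
At α=0.1: p ≥ α → fail to reject H₀

reject H₀: no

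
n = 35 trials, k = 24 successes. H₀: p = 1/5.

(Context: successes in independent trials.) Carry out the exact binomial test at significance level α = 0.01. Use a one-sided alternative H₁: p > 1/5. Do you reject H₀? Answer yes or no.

Exact binomial: n=35, k=24, p₀=1/5=0.2000
P(X≥24) from Σ C(n,i)·p₀^i·(1−p₀)^(n−i)
p-value (one-sided, H₁ greater) = 0.00000
At α=0.01: p < α → reject H₀

reject H₀: yes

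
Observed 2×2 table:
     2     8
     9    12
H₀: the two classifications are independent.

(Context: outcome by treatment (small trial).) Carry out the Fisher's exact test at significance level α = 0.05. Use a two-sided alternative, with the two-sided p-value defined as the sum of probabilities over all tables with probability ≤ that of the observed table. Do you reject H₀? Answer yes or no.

reject H₀: no

Margins: r₁=10, r₂=21, c₁=11, c₂=20, n=31
p_obs = C(10,2)·C(21,9)/C(31,11); sum pmf over tables with pmf ≤ p_obs
p-value (two-sided) = 0.26172
At α=0.05: p ≥ α → fail to reject H₀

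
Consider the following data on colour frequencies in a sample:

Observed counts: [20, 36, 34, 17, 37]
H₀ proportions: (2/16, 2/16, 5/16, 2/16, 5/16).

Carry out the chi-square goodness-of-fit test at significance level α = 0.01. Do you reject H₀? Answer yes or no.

reject H₀: yes

n = 144; E_i = n·p_i = [18.00, 18.00, 45.00, 18.00, 45.00]
χ² = (20−18.00)²/18.00 + (36−18.00)²/18.00 + (34−45.00)²/45.00 + (17−18.00)²/18.00 + (37−45.00)²/45.00 = 22.3889
df = 4
p-value (upper-tail) = 0.00017
At α=0.01: p < α → reject H₀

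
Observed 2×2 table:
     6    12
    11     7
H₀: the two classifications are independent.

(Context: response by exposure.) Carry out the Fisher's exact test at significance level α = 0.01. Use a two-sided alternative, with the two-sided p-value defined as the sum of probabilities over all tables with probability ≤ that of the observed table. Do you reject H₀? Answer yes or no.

reject H₀: no

Margins: r₁=18, r₂=18, c₁=17, c₂=19, n=36
p_obs = C(18,6)·C(18,11)/C(36,17); sum pmf over tables with pmf ≤ p_obs
p-value (two-sided) = 0.18114
At α=0.01: p ≥ α → fail to reject H₀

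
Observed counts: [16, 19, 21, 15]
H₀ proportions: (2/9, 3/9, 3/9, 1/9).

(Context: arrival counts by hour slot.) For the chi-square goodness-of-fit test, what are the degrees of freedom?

df = k − 1 = 4 − 1 = 3

degrees of freedom = 3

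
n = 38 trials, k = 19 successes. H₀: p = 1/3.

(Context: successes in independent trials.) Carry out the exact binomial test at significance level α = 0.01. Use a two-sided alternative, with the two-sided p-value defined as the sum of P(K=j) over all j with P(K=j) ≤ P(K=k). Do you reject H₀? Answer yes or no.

reject H₀: no

Exact binomial: n=38, k=19, p₀=1/3=0.3333
P(X=j) = C(n,j)·p₀^j·(1−p₀)^(n−j); p = Σ P(X=j) over j with P(X=j) ≤ P(X=19)
p-value (two-sided) = 0.03780
At α=0.01: p ≥ α → fail to reject H₀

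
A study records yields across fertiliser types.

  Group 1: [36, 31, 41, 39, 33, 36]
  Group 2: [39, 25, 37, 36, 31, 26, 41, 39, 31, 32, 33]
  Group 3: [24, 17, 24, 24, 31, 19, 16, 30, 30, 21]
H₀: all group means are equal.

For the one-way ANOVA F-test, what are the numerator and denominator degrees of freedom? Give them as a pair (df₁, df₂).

k = 3 groups, N = 27 total
df = (k−1, N−k) = (3−1, 27−3) = (2, 24)

degrees of freedom = [2, 24]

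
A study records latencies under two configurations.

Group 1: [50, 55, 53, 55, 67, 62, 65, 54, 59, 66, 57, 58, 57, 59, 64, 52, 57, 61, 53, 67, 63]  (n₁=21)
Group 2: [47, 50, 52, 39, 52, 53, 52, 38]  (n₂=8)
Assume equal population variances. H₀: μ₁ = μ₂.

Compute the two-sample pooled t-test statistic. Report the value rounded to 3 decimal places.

x̄₁=58.762, s₁=5.186, n₁=21
x̄₂=47.875, s₂=6.081, n₂=8
s_p² = [20·5.186² + 7·6.081²]/27 = 29.5068
SE = √(s_p²·(1/21+1/8)) = 2.2569
t = (58.762−47.875)/2.2569 = 4.8239
df = 27

test statistic = 4.824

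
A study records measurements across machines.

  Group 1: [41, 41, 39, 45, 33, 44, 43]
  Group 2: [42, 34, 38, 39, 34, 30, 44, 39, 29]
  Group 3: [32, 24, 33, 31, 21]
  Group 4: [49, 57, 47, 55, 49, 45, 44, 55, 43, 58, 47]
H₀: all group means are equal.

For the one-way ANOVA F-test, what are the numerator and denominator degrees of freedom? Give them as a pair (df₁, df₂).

degrees of freedom = [3, 28]

k = 4 groups, N = 32 total
df = (k−1, N−k) = (4−1, 32−4) = (3, 28)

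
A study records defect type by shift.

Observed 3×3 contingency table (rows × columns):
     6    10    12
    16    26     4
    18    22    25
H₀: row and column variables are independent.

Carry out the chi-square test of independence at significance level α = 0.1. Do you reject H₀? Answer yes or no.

reject H₀: yes

Row totals [28, 46, 65], col totals [40, 58, 41], n=139
χ² = (6−8.06)²/8.06 + (10−11.68)²/11.68 + (12−8.26)²/8.26 + (16−13.24)²/13.24 + (26−19.19)²/19.19 + (4−13.57)²/13.57 + (18−18.71)²/18.71 + (22−27.12)²/27.12 + (25−19.17)²/19.17 = 14.9649
df = 4
p-value (upper-tail) = 0.00477
At α=0.1: p < α → reject H₀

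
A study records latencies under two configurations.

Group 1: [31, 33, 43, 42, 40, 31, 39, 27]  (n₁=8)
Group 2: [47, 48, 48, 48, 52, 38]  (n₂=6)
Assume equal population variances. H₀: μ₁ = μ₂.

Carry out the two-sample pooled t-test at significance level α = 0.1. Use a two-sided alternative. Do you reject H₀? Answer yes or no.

x̄₁=35.750, s₁=5.970, n₁=8
x̄₂=46.833, s₂=4.665, n₂=6
s_p² = [7·5.970² + 5·4.665²]/12 = 29.8611
SE = √(s_p²·(1/8+1/6)) = 2.9512
t = (35.750−46.833)/2.9512 = -3.7556
df = 12
p-value (two-sided) = 0.00274
At α=0.1: p < α → reject H₀

reject H₀: yes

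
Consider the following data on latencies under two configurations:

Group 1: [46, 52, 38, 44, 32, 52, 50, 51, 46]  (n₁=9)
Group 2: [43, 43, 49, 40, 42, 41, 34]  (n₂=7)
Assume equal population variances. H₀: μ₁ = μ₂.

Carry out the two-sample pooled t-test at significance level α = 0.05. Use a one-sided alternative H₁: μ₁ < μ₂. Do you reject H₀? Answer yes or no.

x̄₁=45.667, s₁=6.856, n₁=9
x̄₂=41.714, s₂=4.461, n₂=7
s_p² = [8·6.856² + 6·4.461²]/14 = 35.3878
SE = √(s_p²·(1/9+1/7)) = 2.9979
t = (45.667−41.714)/2.9979 = 1.3184
df = 14
p-value (one-sided, H₁ less) = 0.89573
At α=0.05: p ≥ α → fail to reject H₀

reject H₀: no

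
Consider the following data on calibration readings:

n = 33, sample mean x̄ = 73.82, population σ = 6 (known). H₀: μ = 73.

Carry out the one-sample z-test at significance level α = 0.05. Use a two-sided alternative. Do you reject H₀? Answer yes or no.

reject H₀: no

SE = σ/√n = 6/√33 = 1.0445
z = (x̄−μ₀)/SE = (73.82−73)/1.0445 = 0.7851
p-value (two-sided) = 0.43240
At α=0.05: p ≥ α → fail to reject H₀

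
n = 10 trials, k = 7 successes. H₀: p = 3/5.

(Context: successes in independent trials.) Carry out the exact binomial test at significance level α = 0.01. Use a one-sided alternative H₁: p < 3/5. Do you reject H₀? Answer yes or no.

reject H₀: no

Exact binomial: n=10, k=7, p₀=3/5=0.6000
P(X≤7) from Σ C(n,i)·p₀^i·(1−p₀)^(n−i)
p-value (one-sided, H₁ less) = 0.83271
At α=0.01: p ≥ α → fail to reject H₀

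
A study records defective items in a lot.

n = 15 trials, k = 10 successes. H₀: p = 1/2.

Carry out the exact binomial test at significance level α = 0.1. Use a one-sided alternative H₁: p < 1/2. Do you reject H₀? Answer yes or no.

Exact binomial: n=15, k=10, p₀=1/2=0.5000
P(X≤10) from Σ C(n,i)·p₀^i·(1−p₀)^(n−i)
p-value (one-sided, H₁ less) = 0.94077
At α=0.1: p ≥ α → fail to reject H₀

reject H₀: no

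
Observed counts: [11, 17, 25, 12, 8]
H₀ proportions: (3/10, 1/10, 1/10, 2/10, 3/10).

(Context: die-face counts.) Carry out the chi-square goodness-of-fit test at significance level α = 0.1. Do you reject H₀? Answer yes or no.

reject H₀: yes

n = 73; E_i = n·p_i = [21.90, 7.30, 7.30, 14.60, 21.90]
χ² = (11−21.90)²/21.90 + (17−7.30)²/7.30 + (25−7.30)²/7.30 + (12−14.60)²/14.60 + (8−21.90)²/21.90 = 70.5160
df = 4
p-value (upper-tail) = 0.00000
At α=0.1: p < α → reject H₀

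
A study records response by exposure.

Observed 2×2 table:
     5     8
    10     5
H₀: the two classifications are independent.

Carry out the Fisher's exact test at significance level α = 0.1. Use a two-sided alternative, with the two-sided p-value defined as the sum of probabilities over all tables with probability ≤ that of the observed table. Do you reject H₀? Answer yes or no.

Margins: r₁=13, r₂=15, c₁=15, c₂=13, n=28
p_obs = C(13,5)·C(15,10)/C(28,15); sum pmf over tables with pmf ≤ p_obs
p-value (two-sided) = 0.25451
At α=0.1: p ≥ α → fail to reject H₀

reject H₀: no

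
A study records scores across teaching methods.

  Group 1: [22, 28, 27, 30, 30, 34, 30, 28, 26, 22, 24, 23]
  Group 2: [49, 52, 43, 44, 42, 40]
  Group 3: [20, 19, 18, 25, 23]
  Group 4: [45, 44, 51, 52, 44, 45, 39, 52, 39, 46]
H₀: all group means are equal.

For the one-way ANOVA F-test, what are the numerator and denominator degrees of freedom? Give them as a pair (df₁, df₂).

degrees of freedom = [3, 29]

k = 4 groups, N = 33 total
df = (k−1, N−k) = (4−1, 33−4) = (3, 29)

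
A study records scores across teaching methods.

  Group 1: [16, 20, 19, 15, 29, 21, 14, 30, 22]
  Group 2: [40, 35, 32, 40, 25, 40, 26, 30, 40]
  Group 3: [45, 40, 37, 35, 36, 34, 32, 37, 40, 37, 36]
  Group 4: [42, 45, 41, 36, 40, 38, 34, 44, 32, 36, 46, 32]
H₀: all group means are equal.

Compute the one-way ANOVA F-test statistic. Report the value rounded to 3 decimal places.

test statistic = 25.481

Group means [20.67, 34.22, 37.18, 38.83], grand mean 33.390
SSB = Σnᵢ(x̄ᵢ−x̄)² = 1976.898; SSW = ΣΣ(x−x̄ᵢ)² = 956.859
MSB = 1976.898/3 = 658.9658; MSW = 956.859/37 = 25.8610
F = MSB/MSW = 25.4810
df = (3, 37)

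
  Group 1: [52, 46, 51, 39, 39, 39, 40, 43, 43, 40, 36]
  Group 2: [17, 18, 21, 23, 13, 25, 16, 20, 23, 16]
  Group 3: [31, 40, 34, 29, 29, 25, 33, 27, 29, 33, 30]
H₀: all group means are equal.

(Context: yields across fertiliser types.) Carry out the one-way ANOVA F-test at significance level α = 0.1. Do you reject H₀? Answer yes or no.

Group means [42.55, 19.20, 30.91], grand mean 31.250
SSB = Σnᵢ(x̄ᵢ−x̄)² = 2856.764; SSW = ΣΣ(x−x̄ᵢ)² = 561.236
MSB = 2856.764/2 = 1428.3818; MSW = 561.236/29 = 19.3530
F = MSB/MSW = 73.8068
df = (2, 29)
p-value (upper-tail) = 0.00000
At α=0.1: p < α → reject H₀

reject H₀: yes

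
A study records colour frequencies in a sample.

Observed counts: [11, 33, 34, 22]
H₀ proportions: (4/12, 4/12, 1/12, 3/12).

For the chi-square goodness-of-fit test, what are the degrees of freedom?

df = k − 1 = 4 − 1 = 3

degrees of freedom = 3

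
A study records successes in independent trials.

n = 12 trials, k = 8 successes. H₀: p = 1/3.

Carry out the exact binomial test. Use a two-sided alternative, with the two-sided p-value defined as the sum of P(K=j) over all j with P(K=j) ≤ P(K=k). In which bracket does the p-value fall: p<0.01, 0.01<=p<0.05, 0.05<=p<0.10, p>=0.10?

p-value bracket: 0.01<=p<0.05

Exact binomial: n=12, k=8, p₀=1/3=0.3333
P(X=j) = C(n,j)·p₀^j·(1−p₀)^(n−j); p = Σ P(X=j) over j with P(X=j) ≤ P(X=8)
p-value (two-sided) = 0.02647
→ bracket: 0.01<=p<0.05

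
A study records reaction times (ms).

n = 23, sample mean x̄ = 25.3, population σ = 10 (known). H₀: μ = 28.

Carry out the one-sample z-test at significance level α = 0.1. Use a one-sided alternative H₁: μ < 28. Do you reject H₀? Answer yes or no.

SE = σ/√n = 10/√23 = 2.0851
z = (x̄−μ₀)/SE = (25.3−28)/2.0851 = -1.2949
p-value (one-sided, H₁ less) = 0.09768
At α=0.1: p < α → reject H₀

reject H₀: yes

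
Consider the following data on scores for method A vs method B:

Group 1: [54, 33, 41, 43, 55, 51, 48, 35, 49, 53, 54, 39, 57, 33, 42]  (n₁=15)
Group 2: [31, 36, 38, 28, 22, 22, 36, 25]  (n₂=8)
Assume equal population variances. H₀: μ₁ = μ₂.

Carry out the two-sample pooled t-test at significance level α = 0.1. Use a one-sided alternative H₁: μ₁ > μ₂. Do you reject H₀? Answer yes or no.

x̄₁=45.800, s₁=8.343, n₁=15
x̄₂=29.750, s₂=6.475, n₂=8
s_p² = [14·8.343² + 7·6.475²]/21 = 60.3762
SE = √(s_p²·(1/15+1/8)) = 3.4018
t = (45.800−29.750)/3.4018 = 4.7181
df = 21
p-value (one-sided, H₁ greater) = 0.00006
At α=0.1: p < α → reject H₀

reject H₀: yes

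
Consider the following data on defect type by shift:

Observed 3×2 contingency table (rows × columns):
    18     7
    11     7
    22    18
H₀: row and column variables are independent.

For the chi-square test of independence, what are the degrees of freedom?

degrees of freedom = 2

df = (r−1)(c−1) = (3−1)·(2−1) = 2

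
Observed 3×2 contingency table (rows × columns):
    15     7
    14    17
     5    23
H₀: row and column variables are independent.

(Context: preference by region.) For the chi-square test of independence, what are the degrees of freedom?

df = (r−1)(c−1) = (3−1)·(2−1) = 2

degrees of freedom = 2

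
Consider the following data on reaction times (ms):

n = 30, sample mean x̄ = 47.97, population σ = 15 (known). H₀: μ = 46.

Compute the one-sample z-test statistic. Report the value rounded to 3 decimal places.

SE = σ/√n = 15/√30 = 2.7386
z = (x̄−μ₀)/SE = (47.97−46)/2.7386 = 0.7193

test statistic = 0.719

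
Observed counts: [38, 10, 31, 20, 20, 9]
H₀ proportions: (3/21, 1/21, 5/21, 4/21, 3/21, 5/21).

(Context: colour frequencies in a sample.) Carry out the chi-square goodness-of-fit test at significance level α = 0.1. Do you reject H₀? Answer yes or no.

reject H₀: yes

n = 128; E_i = n·p_i = [18.29, 6.10, 30.48, 24.38, 18.29, 30.48]
χ² = (38−18.29)²/18.29 + (10−6.10)²/6.10 + (31−30.48)²/30.48 + (20−24.38)²/24.38 + (20−18.29)²/18.29 + (9−30.48)²/30.48 = 39.8469
df = 5
p-value (upper-tail) = 0.00000
At α=0.1: p < α → reject H₀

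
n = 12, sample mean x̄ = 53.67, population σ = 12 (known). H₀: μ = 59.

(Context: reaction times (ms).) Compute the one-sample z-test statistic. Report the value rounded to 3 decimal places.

SE = σ/√n = 12/√12 = 3.4641
z = (x̄−μ₀)/SE = (53.67−59)/3.4641 = -1.5386

test statistic = -1.539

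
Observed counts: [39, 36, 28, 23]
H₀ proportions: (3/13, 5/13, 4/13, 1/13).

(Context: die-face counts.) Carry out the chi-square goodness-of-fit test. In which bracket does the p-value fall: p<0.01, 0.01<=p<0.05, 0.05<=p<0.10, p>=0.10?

p-value bracket: p<0.01

n = 126; E_i = n·p_i = [29.08, 48.46, 38.77, 9.69]
χ² = (39−29.08)²/29.08 + (36−48.46)²/48.46 + (28−38.77)²/38.77 + (23−9.69)²/9.69 = 27.8540
df = 3
p-value (upper-tail) = 0.00000
→ bracket: p<0.01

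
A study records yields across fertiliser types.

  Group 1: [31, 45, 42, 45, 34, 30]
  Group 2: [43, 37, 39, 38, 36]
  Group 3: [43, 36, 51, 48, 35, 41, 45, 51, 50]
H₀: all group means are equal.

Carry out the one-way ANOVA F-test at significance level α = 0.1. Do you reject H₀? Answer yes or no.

Group means [37.83, 38.60, 44.44], grand mean 41.000
SSB = Σnᵢ(x̄ᵢ−x̄)² = 195.744; SSW = ΣΣ(x−x̄ᵢ)² = 576.256
MSB = 195.744/2 = 97.8722; MSW = 576.256/17 = 33.8974
F = MSB/MSW = 2.8873
df = (2, 17)
p-value (upper-tail) = 0.08327
At α=0.1: p < α → reject H₀

reject H₀: yes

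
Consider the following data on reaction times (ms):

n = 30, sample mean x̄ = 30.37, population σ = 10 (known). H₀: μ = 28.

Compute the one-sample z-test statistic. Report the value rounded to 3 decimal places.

test statistic = 1.298

SE = σ/√n = 10/√30 = 1.8257
z = (x̄−μ₀)/SE = (30.37−28)/1.8257 = 1.2981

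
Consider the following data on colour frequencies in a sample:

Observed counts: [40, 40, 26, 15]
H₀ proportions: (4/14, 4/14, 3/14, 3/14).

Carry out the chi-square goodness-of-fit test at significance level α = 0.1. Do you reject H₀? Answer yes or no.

n = 121; E_i = n·p_i = [34.57, 34.57, 25.93, 25.93]
χ² = (40−34.57)²/34.57 + (40−34.57)²/34.57 + (26−25.93)²/25.93 + (15−25.93)²/25.93 = 6.3113
df = 3
p-value (upper-tail) = 0.09741
At α=0.1: p < α → reject H₀

reject H₀: yes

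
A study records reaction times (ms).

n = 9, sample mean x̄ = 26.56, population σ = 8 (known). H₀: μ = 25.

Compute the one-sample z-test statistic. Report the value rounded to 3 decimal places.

test statistic = 0.585

SE = σ/√n = 8/√9 = 2.6667
z = (x̄−μ₀)/SE = (26.56−25)/2.6667 = 0.5850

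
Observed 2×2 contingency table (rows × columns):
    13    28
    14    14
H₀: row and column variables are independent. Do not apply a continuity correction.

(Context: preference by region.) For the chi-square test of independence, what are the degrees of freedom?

df = (r−1)(c−1) = (2−1)·(2−1) = 1

degrees of freedom = 1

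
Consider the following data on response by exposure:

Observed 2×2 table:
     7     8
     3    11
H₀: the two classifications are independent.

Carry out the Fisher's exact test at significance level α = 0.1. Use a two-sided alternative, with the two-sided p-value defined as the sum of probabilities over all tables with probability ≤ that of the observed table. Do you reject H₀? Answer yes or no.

Margins: r₁=15, r₂=14, c₁=10, c₂=19, n=29
p_obs = C(15,7)·C(14,3)/C(29,10); sum pmf over tables with pmf ≤ p_obs
p-value (two-sided) = 0.24508
At α=0.1: p ≥ α → fail to reject H₀

reject H₀: no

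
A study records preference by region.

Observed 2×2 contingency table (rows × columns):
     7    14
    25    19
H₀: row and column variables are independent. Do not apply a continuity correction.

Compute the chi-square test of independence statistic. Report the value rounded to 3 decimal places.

Row totals [21, 44], col totals [32, 33], n=65
χ² = (7−10.34)²/10.34 + (14−10.66)²/10.66 + (25−21.66)²/21.66 + (19−22.34)²/22.34 = 3.1369
df = 1

test statistic = 3.137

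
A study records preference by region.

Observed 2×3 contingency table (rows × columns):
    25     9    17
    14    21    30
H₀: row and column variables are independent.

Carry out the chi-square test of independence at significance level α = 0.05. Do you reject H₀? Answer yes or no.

Row totals [51, 65], col totals [39, 30, 47], n=116
χ² = (25−17.15)²/17.15 + (9−13.19)²/13.19 + (17−20.66)²/20.66 + (14−21.85)²/21.85 + (21−16.81)²/16.81 + (30−26.34)²/26.34 = 9.9536
df = 2
p-value (upper-tail) = 0.00690
At α=0.05: p < α → reject H₀

reject H₀: yes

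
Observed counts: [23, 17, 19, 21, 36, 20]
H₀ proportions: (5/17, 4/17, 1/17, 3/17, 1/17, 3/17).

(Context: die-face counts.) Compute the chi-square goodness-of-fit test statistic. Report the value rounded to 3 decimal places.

n = 136; E_i = n·p_i = [40.00, 32.00, 8.00, 24.00, 8.00, 24.00]
χ² = (23−40.00)²/40.00 + (17−32.00)²/32.00 + (19−8.00)²/8.00 + (21−24.00)²/24.00 + (36−8.00)²/8.00 + (20−24.00)²/24.00 = 128.4229
df = 5

test statistic = 128.423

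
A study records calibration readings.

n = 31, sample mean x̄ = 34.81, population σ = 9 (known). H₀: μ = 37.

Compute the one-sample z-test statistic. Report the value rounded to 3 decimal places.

test statistic = -1.355

SE = σ/√n = 9/√31 = 1.6164
z = (x̄−μ₀)/SE = (34.81−37)/1.6164 = -1.3548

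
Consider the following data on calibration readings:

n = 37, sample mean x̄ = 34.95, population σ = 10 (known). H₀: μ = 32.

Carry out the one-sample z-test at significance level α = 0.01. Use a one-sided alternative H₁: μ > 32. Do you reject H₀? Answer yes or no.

reject H₀: no

SE = σ/√n = 10/√37 = 1.6440
z = (x̄−μ₀)/SE = (34.95−32)/1.6440 = 1.7944
p-value (one-sided, H₁ greater) = 0.03637
At α=0.01: p ≥ α → fail to reject H₀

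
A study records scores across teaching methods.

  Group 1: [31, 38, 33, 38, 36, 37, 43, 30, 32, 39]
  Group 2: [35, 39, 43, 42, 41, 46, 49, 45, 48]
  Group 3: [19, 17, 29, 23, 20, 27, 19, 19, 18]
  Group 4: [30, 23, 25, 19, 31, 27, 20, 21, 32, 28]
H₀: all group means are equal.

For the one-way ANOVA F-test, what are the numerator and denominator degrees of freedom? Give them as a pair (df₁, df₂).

degrees of freedom = [3, 34]

k = 4 groups, N = 38 total
df = (k−1, N−k) = (4−1, 38−4) = (3, 34)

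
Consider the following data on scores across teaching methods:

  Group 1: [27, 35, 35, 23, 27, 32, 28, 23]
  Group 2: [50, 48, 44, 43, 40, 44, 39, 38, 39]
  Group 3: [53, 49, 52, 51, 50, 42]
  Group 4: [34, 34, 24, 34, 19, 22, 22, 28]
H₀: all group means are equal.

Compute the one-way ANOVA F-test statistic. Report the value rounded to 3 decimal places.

Group means [28.75, 42.78, 49.50, 27.12], grand mean 36.419
SSB = Σnᵢ(x̄ᵢ−x̄)² = 2552.118; SSW = ΣΣ(x−x̄ᵢ)² = 651.431
MSB = 2552.118/3 = 850.7059; MSW = 651.431/27 = 24.1271
F = MSB/MSW = 35.2594
df = (3, 27)

test statistic = 35.259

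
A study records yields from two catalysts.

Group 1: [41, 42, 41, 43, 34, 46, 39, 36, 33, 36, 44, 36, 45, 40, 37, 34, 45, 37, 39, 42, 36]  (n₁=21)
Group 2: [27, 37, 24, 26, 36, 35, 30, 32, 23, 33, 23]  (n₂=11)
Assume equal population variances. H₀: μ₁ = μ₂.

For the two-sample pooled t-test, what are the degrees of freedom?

df = n₁ + n₂ − 2 = 21 + 11 − 2 = 30

degrees of freedom = 30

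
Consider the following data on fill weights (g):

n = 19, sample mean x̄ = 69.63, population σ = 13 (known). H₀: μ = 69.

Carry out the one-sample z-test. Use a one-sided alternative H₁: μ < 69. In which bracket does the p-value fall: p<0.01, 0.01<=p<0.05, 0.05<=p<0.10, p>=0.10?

SE = σ/√n = 13/√19 = 2.9824
z = (x̄−μ₀)/SE = (69.63−69)/2.9824 = 0.2112
p-value (one-sided, H₁ less) = 0.58365
→ bracket: p>=0.10

p-value bracket: p>=0.10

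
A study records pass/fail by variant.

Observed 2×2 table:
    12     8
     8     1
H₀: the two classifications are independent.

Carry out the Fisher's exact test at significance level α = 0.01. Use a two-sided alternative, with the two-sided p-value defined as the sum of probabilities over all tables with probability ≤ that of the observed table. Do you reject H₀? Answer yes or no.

reject H₀: no

Margins: r₁=20, r₂=9, c₁=20, c₂=9, n=29
p_obs = C(20,12)·C(9,8)/C(29,20); sum pmf over tables with pmf ≤ p_obs
p-value (two-sided) = 0.20119
At α=0.01: p ≥ α → fail to reject H₀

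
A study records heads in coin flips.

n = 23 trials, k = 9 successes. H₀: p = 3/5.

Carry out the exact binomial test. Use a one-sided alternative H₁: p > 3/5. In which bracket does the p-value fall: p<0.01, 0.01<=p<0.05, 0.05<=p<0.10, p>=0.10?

p-value bracket: p>=0.10

Exact binomial: n=23, k=9, p₀=3/5=0.6000
P(X≥9) from Σ C(n,i)·p₀^i·(1−p₀)^(n−i)
p-value (one-sided, H₁ greater) = 0.98718
→ bracket: p>=0.10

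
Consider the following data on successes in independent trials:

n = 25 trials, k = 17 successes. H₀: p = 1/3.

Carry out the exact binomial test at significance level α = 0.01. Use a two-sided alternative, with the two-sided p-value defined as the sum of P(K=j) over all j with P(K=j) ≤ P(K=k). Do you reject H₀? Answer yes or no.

reject H₀: yes

Exact binomial: n=25, k=17, p₀=1/3=0.3333
P(X=j) = C(n,j)·p₀^j·(1−p₀)^(n−j); p = Σ P(X=j) over j with P(X=j) ≤ P(X=17)
p-value (two-sided) = 0.00045
At α=0.01: p < α → reject H₀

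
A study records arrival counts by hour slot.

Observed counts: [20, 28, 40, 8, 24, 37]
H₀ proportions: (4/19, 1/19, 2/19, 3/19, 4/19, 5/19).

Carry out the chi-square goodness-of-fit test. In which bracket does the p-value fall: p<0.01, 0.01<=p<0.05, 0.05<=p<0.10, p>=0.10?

p-value bracket: p<0.01

n = 157; E_i = n·p_i = [33.05, 8.26, 16.53, 24.79, 33.05, 41.32]
χ² = (20−33.05)²/33.05 + (28−8.26)²/8.26 + (40−16.53)²/16.53 + (8−24.79)²/24.79 + (24−33.05)²/33.05 + (37−41.32)²/41.32 = 99.9397
df = 5
p-value (upper-tail) = 0.00000
→ bracket: p<0.01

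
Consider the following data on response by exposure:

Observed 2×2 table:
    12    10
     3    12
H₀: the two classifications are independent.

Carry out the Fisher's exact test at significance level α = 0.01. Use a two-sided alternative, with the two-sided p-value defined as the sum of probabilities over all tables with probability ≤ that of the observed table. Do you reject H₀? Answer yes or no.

Margins: r₁=22, r₂=15, c₁=15, c₂=22, n=37
p_obs = C(22,12)·C(15,3)/C(37,15); sum pmf over tables with pmf ≤ p_obs
p-value (two-sided) = 0.04712
At α=0.01: p ≥ α → fail to reject H₀

reject H₀: no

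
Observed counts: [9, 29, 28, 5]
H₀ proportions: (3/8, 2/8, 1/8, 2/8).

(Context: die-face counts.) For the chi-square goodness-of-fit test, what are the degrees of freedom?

df = k − 1 = 4 − 1 = 3

degrees of freedom = 3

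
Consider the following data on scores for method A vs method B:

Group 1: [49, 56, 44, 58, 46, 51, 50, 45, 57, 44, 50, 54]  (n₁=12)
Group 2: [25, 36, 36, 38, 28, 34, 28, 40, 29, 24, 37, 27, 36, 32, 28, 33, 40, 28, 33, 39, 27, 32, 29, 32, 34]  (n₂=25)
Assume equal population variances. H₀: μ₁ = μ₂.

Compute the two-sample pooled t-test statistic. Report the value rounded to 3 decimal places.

x̄₁=50.333, s₁=5.033, n₁=12
x̄₂=32.200, s₂=4.743, n₂=25
s_p² = [11·5.033² + 24·4.743²]/35 = 23.3905
SE = √(s_p²·(1/12+1/25)) = 1.6985
t = (50.333−32.200)/1.6985 = 10.6762
df = 35

test statistic = 10.676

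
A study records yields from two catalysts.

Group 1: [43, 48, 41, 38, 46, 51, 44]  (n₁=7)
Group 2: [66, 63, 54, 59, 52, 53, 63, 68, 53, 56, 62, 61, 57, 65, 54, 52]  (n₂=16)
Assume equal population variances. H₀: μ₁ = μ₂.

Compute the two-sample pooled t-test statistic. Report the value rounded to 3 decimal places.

x̄₁=44.429, s₁=4.353, n₁=7
x̄₂=58.625, s₂=5.427, n₂=16
s_p² = [6·4.353² + 15·5.427²]/21 = 26.4507
SE = √(s_p²·(1/7+1/16)) = 2.3306
t = (44.429−58.625)/2.3306 = -6.0912
df = 21

test statistic = -6.091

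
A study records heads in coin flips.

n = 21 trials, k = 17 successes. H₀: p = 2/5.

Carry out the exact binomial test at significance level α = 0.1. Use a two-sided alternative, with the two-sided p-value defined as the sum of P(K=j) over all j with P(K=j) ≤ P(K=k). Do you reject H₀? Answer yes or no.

Exact binomial: n=21, k=17, p₀=2/5=0.4000
P(X=j) = C(n,j)·p₀^j·(1−p₀)^(n−j); p = Σ P(X=j) over j with P(X=j) ≤ P(X=17)
p-value (two-sided) = 0.00018
At α=0.1: p < α → reject H₀

reject H₀: yes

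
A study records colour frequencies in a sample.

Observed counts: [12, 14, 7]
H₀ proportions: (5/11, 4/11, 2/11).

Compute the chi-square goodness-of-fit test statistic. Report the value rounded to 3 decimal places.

n = 33; E_i = n·p_i = [15.00, 12.00, 6.00]
χ² = (12−15.00)²/15.00 + (14−12.00)²/12.00 + (7−6.00)²/6.00 = 1.1000
df = 2

test statistic = 1.100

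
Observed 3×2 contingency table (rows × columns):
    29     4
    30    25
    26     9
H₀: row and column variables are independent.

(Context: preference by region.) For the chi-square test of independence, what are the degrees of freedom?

df = (r−1)(c−1) = (3−1)·(2−1) = 2

degrees of freedom = 2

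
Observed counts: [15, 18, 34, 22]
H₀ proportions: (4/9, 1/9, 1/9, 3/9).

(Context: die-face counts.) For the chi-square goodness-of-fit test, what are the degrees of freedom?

degrees of freedom = 3

df = k − 1 = 4 − 1 = 3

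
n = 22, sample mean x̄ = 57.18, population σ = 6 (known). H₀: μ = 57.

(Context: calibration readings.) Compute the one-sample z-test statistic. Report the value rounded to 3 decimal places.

SE = σ/√n = 6/√22 = 1.2792
z = (x̄−μ₀)/SE = (57.18−57)/1.2792 = 0.1407

test statistic = 0.141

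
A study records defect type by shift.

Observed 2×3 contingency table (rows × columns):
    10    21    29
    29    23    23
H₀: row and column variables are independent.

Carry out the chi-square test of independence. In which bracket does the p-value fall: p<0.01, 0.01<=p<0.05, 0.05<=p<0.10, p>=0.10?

Row totals [60, 75], col totals [39, 44, 52], n=135
χ² = (10−17.33)²/17.33 + (21−19.56)²/19.56 + (29−23.11)²/23.11 + (29−21.67)²/21.67 + (23−24.44)²/24.44 + (23−28.89)²/28.89 = 8.4776
df = 2
p-value (upper-tail) = 0.01442
→ bracket: 0.01<=p<0.05

p-value bracket: 0.01<=p<0.05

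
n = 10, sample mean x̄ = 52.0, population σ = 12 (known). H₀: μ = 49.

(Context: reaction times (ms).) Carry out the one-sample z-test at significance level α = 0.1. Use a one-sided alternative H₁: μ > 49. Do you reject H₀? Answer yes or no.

reject H₀: no

SE = σ/√n = 12/√10 = 3.7947
z = (x̄−μ₀)/SE = (52.0−49)/3.7947 = 0.7906
p-value (one-sided, H₁ greater) = 0.21460
At α=0.1: p ≥ α → fail to reject H₀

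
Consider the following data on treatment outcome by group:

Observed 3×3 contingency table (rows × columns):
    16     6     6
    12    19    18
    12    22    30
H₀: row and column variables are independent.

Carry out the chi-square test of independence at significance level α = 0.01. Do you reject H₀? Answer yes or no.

reject H₀: yes

Row totals [28, 49, 64], col totals [40, 47, 54], n=141
χ² = (16−7.94)²/7.94 + (6−9.33)²/9.33 + (6−10.72)²/10.72 + (12−13.90)²/13.90 + (19−16.33)²/16.33 + (18−18.77)²/18.77 + (12−18.16)²/18.16 + (22−21.33)²/21.33 + (30−24.51)²/24.51 = 15.5069
df = 4
p-value (upper-tail) = 0.00376
At α=0.01: p < α → reject H₀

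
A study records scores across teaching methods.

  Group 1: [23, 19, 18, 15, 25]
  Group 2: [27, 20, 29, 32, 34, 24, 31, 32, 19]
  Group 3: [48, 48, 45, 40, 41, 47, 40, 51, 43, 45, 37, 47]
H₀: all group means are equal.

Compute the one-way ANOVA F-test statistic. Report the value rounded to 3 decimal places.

test statistic = 61.468

Group means [20.00, 27.56, 44.33], grand mean 33.846
SSB = Σnᵢ(x̄ᵢ−x̄)² = 2634.496; SSW = ΣΣ(x−x̄ᵢ)² = 492.889
MSB = 2634.496/2 = 1317.2479; MSW = 492.889/23 = 21.4300
F = MSB/MSW = 61.4676
df = (2, 23)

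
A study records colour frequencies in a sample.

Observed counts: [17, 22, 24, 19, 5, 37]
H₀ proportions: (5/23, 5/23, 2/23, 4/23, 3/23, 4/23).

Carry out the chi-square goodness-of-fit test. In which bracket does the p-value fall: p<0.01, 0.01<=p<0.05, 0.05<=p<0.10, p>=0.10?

n = 124; E_i = n·p_i = [26.96, 26.96, 10.78, 21.57, 16.17, 21.57]
χ² = (17−26.96)²/26.96 + (22−26.96)²/26.96 + (24−10.78)²/10.78 + (19−21.57)²/21.57 + (5−16.17)²/16.17 + (37−21.57)²/21.57 = 39.8626
df = 5
p-value (upper-tail) = 0.00000
→ bracket: p<0.01

p-value bracket: p<0.01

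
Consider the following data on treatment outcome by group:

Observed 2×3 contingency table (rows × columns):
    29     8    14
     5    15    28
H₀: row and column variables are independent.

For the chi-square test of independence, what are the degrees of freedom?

degrees of freedom = 2

df = (r−1)(c−1) = (2−1)·(3−1) = 2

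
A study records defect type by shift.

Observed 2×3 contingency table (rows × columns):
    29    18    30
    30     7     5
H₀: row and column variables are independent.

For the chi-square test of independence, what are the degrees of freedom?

degrees of freedom = 2

df = (r−1)(c−1) = (2−1)·(3−1) = 2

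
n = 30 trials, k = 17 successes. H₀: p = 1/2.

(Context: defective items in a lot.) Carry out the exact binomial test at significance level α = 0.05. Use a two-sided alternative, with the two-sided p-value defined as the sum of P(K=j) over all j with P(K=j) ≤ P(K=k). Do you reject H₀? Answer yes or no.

reject H₀: no

Exact binomial: n=30, k=17, p₀=1/2=0.5000
P(X=j) = C(n,j)·p₀^j·(1−p₀)^(n−j); p = Σ P(X=j) over j with P(X=j) ≤ P(X=17)
p-value (two-sided) = 0.58466
At α=0.05: p ≥ α → fail to reject H₀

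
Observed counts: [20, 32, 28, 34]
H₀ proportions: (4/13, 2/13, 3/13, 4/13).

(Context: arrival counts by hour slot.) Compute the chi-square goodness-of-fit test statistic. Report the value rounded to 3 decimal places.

test statistic = 18.547

n = 114; E_i = n·p_i = [35.08, 17.54, 26.31, 35.08]
χ² = (20−35.08)²/35.08 + (32−17.54)²/17.54 + (28−26.31)²/26.31 + (34−35.08)²/35.08 = 18.5468
df = 3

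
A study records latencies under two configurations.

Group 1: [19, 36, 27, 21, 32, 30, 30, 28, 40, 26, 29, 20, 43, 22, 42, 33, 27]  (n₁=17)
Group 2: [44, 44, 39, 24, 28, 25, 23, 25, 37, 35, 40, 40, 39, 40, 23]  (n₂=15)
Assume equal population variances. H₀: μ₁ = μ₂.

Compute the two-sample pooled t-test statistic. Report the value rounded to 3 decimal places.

x̄₁=29.706, s₁=7.355, n₁=17
x̄₂=33.733, s₂=8.049, n₂=15
s_p² = [16·7.355² + 14·8.049²]/30 = 59.0821
SE = √(s_p²·(1/17+1/15)) = 2.7229
t = (29.706−33.733)/2.7229 = -1.4791
df = 30

test statistic = -1.479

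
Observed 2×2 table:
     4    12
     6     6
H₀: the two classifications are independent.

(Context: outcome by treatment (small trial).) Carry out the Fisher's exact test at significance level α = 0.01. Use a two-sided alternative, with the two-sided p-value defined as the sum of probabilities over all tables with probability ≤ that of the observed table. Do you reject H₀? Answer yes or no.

reject H₀: no

Margins: r₁=16, r₂=12, c₁=10, c₂=18, n=28
p_obs = C(16,4)·C(12,6)/C(28,10); sum pmf over tables with pmf ≤ p_obs
p-value (two-sided) = 0.24254
At α=0.01: p ≥ α → fail to reject H₀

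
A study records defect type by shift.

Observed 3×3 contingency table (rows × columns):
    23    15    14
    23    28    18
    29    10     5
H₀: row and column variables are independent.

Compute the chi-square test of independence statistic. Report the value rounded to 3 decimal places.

Row totals [52, 69, 44], col totals [75, 53, 37], n=165
χ² = (23−23.64)²/23.64 + (15−16.70)²/16.70 + (14−11.66)²/11.66 + (23−31.36)²/31.36 + (28−22.16)²/22.16 + (18−15.47)²/15.47 + (29−20.00)²/20.00 + (10−14.13)²/14.13 + (5−9.87)²/9.87 = 12.4994
df = 4

test statistic = 12.499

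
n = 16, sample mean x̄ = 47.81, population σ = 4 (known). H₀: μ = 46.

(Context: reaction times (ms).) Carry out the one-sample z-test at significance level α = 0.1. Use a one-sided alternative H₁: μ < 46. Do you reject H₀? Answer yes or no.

SE = σ/√n = 4/√16 = 1.0000
z = (x̄−μ₀)/SE = (47.81−46)/1.0000 = 1.8100
p-value (one-sided, H₁ less) = 0.96485
At α=0.1: p ≥ α → fail to reject H₀

reject H₀: no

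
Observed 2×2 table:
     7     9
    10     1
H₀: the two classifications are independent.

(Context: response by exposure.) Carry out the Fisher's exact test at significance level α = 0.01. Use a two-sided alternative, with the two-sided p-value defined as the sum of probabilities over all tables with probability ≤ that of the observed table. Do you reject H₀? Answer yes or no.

Margins: r₁=16, r₂=11, c₁=17, c₂=10, n=27
p_obs = C(16,7)·C(11,10)/C(27,17); sum pmf over tables with pmf ≤ p_obs
p-value (two-sided) = 0.01832
At α=0.01: p ≥ α → fail to reject H₀

reject H₀: no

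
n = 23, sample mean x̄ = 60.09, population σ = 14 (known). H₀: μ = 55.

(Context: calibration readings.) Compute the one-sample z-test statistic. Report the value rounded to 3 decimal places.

test statistic = 1.744

SE = σ/√n = 14/√23 = 2.9192
z = (x̄−μ₀)/SE = (60.09−55)/2.9192 = 1.7436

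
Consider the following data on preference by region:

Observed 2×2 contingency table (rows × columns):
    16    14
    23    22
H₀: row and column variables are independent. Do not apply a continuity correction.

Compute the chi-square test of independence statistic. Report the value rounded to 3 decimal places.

Row totals [30, 45], col totals [39, 36], n=75
χ² = (16−15.60)²/15.60 + (14−14.40)²/14.40 + (23−23.40)²/23.40 + (22−21.60)²/21.60 = 0.0356
df = 1

test statistic = 0.036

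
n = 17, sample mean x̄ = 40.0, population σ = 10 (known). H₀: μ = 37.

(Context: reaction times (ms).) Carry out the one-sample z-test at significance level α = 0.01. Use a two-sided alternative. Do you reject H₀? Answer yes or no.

reject H₀: no

SE = σ/√n = 10/√17 = 2.4254
z = (x̄−μ₀)/SE = (40.0−37)/2.4254 = 1.2369
p-value (two-sided) = 0.21611
At α=0.01: p ≥ α → fail to reject H₀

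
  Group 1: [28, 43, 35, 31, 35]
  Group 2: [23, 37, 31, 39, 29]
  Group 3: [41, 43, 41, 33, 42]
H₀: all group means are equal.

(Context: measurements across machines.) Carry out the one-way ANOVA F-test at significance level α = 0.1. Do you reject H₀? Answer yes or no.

Group means [34.40, 31.80, 40.00], grand mean 35.400
SSB = Σnᵢ(x̄ᵢ−x̄)² = 175.600; SSW = ΣΣ(x−x̄ᵢ)² = 356.000
MSB = 175.600/2 = 87.8000; MSW = 356.000/12 = 29.6667
F = MSB/MSW = 2.9596
df = (2, 12)
p-value (upper-tail) = 0.09020
At α=0.1: p < α → reject H₀

reject H₀: yes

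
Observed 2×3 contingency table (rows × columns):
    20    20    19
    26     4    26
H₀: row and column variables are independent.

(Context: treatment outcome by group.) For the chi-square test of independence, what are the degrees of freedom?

degrees of freedom = 2

df = (r−1)(c−1) = (2−1)·(3−1) = 2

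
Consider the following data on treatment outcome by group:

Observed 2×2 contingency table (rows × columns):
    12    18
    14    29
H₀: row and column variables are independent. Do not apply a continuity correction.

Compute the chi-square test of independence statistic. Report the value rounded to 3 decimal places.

test statistic = 0.427

Row totals [30, 43], col totals [26, 47], n=73
χ² = (12−10.68)²/10.68 + (18−19.32)²/19.32 + (14−15.32)²/15.32 + (29−27.68)²/27.68 = 0.4268
df = 1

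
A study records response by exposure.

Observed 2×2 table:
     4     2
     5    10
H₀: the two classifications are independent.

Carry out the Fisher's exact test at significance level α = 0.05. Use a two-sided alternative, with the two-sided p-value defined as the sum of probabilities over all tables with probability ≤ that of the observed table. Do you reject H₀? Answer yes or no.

Margins: r₁=6, r₂=15, c₁=9, c₂=12, n=21
p_obs = C(6,4)·C(15,5)/C(21,9); sum pmf over tables with pmf ≤ p_obs
p-value (two-sided) = 0.33105
At α=0.05: p ≥ α → fail to reject H₀

reject H₀: no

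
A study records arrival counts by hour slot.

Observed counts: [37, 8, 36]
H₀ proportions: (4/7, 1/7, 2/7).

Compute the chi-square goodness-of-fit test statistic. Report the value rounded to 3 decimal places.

test statistic = 10.108

n = 81; E_i = n·p_i = [46.29, 11.57, 23.14]
χ² = (37−46.29)²/46.29 + (8−11.57)²/11.57 + (36−23.14)²/23.14 = 10.1080
df = 2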